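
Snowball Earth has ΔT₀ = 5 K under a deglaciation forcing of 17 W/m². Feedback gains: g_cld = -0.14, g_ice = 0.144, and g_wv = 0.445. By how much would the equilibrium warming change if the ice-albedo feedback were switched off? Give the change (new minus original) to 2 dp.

Original: g = 0.449, ΔT = 5/(1−0.449) = 9.0744 K.
Without ice-albedo: g' = 0.305, ΔT' = 5/(1−0.305) = 7.1942 K.
Change = 7.1942 − 9.0744 = -1.88 K.

-1.88 K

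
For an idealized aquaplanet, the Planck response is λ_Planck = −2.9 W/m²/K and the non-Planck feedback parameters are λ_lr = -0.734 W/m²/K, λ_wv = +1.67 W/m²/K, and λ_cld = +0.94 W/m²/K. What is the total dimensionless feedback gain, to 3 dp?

Convert to gains: g_lr = -0.734/2.9 = -0.2531; g_wv = 1.67/2.9 = 0.5759; g_cld = 0.94/2.9 = 0.3241.
Total gain g = 0.6469.

0.647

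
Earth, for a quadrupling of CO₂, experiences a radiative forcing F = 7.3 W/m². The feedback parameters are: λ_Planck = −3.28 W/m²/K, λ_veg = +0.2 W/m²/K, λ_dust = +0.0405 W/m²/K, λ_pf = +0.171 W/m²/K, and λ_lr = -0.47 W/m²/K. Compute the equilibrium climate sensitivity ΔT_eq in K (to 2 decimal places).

2.19 K

Net feedback parameter λ = (−3.28) + (+0.2) + (+0.0405) + (+0.171) + (-0.47) = -3.3385 W/m²/K.
ΔT = −F/λ = −7.3/(-3.3385) = 2.19 K.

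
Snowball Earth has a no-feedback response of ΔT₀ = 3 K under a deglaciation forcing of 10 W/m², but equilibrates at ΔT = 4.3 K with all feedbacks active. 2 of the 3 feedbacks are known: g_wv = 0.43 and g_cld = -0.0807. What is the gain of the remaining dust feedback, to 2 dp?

Amplification A = ΔT/ΔT₀ = 4.3/3 = 1.433.
Total gain g = 1 − 1/A = 1 − 1/1.433 = 0.3022.
Known gains sum to 0.43 − 0.0807 = 0.3493.
g_dust = 0.3022 − 0.3493 = -0.05.

-0.05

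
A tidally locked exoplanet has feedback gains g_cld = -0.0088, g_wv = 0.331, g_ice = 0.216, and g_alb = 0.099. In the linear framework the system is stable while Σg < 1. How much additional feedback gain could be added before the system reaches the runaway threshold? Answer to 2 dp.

Current total gain = -0.0088 + 0.331 + 0.216 + 0.099 = 0.6372.
Margin to runaway = 1 − 0.6372 = 0.36.

0.36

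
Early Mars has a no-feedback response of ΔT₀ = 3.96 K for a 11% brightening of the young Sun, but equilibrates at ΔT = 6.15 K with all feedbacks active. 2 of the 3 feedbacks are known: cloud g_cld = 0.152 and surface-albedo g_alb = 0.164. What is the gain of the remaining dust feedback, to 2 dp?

Amplification A = ΔT/ΔT₀ = 6.15/3.96 = 1.553.
Total gain g = 1 − 1/A = 1 − 1/1.553 = 0.3561.
Known gains sum to 0.152 + 0.164 = 0.316.
g_dust = 0.3561 − 0.316 = 0.04.

0.04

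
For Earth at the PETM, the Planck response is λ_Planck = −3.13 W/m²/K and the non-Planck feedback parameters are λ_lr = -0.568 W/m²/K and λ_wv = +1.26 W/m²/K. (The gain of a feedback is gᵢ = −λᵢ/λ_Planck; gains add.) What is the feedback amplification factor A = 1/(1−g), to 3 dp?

1.284

Convert to gains: g_lr = -0.568/3.13 = -0.1815; g_wv = 1.26/3.13 = 0.4026.
Total gain g = 0.2211.
A = 1/(1 − 0.2211) = 1.284.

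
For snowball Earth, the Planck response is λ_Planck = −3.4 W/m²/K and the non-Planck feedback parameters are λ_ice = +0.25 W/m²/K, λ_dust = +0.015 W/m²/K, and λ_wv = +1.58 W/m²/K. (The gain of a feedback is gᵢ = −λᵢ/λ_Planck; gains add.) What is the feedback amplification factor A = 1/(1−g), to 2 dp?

Convert to gains: g_ice = 0.25/3.4 = 0.07353; g_dust = 0.015/3.4 = 0.004412; g_wv = 1.58/3.4 = 0.4647.
Total gain g = 0.542642.
A = 1/(1 − 0.542642) = 2.19.

2.19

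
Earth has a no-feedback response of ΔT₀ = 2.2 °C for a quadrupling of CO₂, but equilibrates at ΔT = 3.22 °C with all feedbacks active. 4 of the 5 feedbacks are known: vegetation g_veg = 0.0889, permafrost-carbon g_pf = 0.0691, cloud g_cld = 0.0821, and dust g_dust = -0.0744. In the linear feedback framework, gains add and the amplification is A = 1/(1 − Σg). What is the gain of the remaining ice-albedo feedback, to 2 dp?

Amplification A = ΔT/ΔT₀ = 3.22/2.2 = 1.464.
Total gain g = 1 − 1/A = 1 − 1/1.464 = 0.3169.
Known gains sum to 0.0889 + 0.0691 + 0.0821 − 0.0744 = 0.1657.
g_ice = 0.3169 − 0.1657 = 0.15.

0.15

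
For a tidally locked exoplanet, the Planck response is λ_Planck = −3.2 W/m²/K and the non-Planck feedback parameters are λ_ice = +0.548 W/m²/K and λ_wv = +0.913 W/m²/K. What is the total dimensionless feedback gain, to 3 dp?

0.457

Convert to gains: g_ice = 0.548/3.2 = 0.1713; g_wv = 0.913/3.2 = 0.2853.
Total gain g = 0.4566.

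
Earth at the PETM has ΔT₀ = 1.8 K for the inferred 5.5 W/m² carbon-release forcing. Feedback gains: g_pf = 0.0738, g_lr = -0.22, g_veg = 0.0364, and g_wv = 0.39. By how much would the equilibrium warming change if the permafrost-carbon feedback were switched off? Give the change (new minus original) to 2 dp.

-0.23 K

Original: g = 0.2802, ΔT = 1.8/(1−0.2802) = 2.5007 K.
Without permafrost-carbon: g' = 0.2064, ΔT' = 1.8/(1−0.2064) = 2.2681 K.
Change = 2.2681 − 2.5007 = -0.23 K.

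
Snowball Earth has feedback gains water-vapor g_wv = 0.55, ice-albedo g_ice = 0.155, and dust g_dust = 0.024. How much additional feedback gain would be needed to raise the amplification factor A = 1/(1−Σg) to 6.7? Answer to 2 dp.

Current total gain = 0.729.
Target gain for A = 6.7: g* = 1 − 1/6.7 = 0.8507.
Additional gain needed = 0.8507 − 0.729 = 0.12.

0.12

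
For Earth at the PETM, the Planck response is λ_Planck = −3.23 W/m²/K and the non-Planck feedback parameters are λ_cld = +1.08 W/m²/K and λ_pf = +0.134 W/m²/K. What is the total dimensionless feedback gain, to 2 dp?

Convert to gains: g_cld = 1.08/3.23 = 0.3344; g_pf = 0.134/3.23 = 0.04149.
Total gain g = 0.37589.

0.38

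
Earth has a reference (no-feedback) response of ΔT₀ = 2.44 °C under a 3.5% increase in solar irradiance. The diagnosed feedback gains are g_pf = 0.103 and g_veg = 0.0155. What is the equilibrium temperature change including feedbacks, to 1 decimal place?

2.8 °C

Total gain g = 0.103 + 0.0155 = 0.1185.
Amplification A = 1/(1 − 0.1185) = 1.134.
ΔT = 2.44 × 1.134 = 2.8 °C.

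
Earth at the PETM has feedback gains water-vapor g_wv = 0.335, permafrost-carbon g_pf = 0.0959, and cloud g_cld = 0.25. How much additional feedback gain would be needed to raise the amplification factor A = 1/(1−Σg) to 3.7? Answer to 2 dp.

0.05

Current total gain = 0.6809.
Target gain for A = 3.7: g* = 1 − 1/3.7 = 0.7297.
Additional gain needed = 0.7297 − 0.6809 = 0.05.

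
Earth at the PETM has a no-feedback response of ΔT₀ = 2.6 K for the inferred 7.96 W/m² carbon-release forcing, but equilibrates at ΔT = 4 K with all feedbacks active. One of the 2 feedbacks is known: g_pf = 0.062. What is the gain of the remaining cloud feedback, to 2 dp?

0.29

Amplification A = ΔT/ΔT₀ = 4/2.6 = 1.538.
Total gain g = 1 − 1/A = 1 − 1/1.538 = 0.3498.
The known gain is 0.062.
g_cld = 0.3498 − 0.062 = 0.29.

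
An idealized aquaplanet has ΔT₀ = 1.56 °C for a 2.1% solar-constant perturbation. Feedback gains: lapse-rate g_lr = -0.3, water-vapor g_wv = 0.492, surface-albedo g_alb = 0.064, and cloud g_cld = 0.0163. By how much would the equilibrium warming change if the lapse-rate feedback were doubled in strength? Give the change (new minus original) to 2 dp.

-0.63 °C

Original: g = 0.2723, ΔT = 1.56/(1−0.2723) = 2.1437 °C.
With doubled lapse-rate: g' = -0.0277, ΔT' = 1.56/(1+0.0277) = 1.5180 °C.
Change = 1.5180 − 2.1437 = -0.63 °C.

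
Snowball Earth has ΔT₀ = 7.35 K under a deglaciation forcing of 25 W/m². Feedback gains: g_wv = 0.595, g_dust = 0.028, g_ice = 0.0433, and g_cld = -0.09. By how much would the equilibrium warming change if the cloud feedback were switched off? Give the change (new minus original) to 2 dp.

4.68 K

Original: g = 0.5763, ΔT = 7.35/(1−0.5763) = 17.3472 K.
Without cloud: g' = 0.6663, ΔT' = 7.35/(1−0.6663) = 22.0258 K.
Change = 22.0258 − 17.3472 = 4.68 K.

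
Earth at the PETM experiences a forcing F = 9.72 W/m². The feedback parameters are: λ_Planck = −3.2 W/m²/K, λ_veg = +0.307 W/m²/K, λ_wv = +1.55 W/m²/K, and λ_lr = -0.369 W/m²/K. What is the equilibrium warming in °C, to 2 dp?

Net feedback parameter λ = (−3.2) + (+0.307) + (+1.55) + (-0.369) = -1.712 W/m²/K.
ΔT = −F/λ = −9.72/(-1.712) = 5.68 °C.

5.68 °C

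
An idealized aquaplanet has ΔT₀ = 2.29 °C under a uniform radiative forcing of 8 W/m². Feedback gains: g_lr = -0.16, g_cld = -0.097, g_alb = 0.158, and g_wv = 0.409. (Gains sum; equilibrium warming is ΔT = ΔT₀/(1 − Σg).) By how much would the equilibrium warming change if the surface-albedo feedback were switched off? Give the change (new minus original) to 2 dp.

Original: g = 0.31, ΔT = 2.29/(1−0.31) = 3.3188 °C.
Without surface-albedo: g' = 0.152, ΔT' = 2.29/(1−0.152) = 2.7005 °C.
Change = 2.7005 − 3.3188 = -0.62 °C.

-0.62 °C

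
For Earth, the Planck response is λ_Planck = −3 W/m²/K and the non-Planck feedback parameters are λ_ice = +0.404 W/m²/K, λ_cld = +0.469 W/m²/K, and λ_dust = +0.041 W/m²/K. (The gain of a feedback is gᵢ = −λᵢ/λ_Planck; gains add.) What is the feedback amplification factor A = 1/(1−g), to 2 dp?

Convert to gains: g_ice = 0.404/3 = 0.1347; g_cld = 0.469/3 = 0.1563; g_dust = 0.041/3 = 0.01367.
Total gain g = 0.30467.
A = 1/(1 − 0.30467) = 1.44.

1.44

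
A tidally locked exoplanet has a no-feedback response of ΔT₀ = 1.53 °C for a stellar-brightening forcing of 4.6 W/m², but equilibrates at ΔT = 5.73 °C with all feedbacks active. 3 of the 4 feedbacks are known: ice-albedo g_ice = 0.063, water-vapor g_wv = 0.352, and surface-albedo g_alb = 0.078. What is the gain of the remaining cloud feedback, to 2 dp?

Amplification A = ΔT/ΔT₀ = 5.73/1.53 = 3.745.
Total gain g = 1 − 1/A = 1 − 1/3.745 = 0.733.
Known gains sum to 0.063 + 0.352 + 0.078 = 0.493.
g_cld = 0.733 − 0.493 = 0.24.

0.24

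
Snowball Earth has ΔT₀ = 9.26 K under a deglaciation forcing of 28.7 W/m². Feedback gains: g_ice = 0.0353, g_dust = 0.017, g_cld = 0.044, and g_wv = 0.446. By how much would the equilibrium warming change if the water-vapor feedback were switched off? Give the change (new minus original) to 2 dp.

Original: g = 0.5423, ΔT = 9.26/(1−0.5423) = 20.2316 K.
Without water-vapor: g' = 0.0963, ΔT' = 9.26/(1−0.0963) = 10.2468 K.
Change = 10.2468 − 20.2316 = -9.98 K.

-9.98 K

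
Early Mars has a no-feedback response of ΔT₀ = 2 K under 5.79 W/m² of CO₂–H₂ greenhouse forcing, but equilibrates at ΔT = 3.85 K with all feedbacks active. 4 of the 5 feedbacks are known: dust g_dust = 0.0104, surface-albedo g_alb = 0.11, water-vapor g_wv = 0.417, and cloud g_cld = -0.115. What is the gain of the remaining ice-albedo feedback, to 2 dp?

0.06

Amplification A = ΔT/ΔT₀ = 3.85/2 = 1.925.
Total gain g = 1 − 1/A = 1 − 1/1.925 = 0.4805.
Known gains sum to 0.0104 + 0.11 + 0.417 − 0.115 = 0.4224.
g_ice = 0.4805 − 0.4224 = 0.06.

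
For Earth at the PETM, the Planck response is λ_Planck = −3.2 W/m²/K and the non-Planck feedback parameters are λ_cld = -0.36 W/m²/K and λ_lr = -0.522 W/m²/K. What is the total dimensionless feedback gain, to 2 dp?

Convert to gains: g_cld = -0.36/3.2 = -0.1125; g_lr = -0.522/3.2 = -0.1631.
Total gain g = -0.2756.

-0.28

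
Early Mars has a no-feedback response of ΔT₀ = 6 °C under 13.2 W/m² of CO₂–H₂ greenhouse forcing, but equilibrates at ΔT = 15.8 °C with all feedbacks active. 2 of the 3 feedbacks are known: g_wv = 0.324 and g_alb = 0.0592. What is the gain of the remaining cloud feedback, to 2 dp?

Amplification A = ΔT/ΔT₀ = 15.8/6 = 2.633.
Total gain g = 1 − 1/A = 1 − 1/2.633 = 0.6202.
Known gains sum to 0.324 + 0.0592 = 0.3832.
g_cld = 0.6202 − 0.3832 = 0.24.

0.24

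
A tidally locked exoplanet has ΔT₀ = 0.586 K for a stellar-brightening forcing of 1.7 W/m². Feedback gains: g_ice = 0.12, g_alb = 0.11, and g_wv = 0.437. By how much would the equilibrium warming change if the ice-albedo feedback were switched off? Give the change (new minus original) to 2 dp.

Original: g = 0.667, ΔT = 0.586/(1−0.667) = 1.7598 K.
Without ice-albedo: g' = 0.547, ΔT' = 0.586/(1−0.547) = 1.2936 K.
Change = 1.2936 − 1.7598 = -0.47 K.

-0.47 K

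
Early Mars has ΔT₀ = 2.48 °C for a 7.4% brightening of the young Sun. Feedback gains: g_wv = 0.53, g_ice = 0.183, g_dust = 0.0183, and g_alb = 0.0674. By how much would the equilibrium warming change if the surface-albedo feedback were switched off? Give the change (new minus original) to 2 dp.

Original: g = 0.7987, ΔT = 2.48/(1−0.7987) = 12.3199 °C.
Without surface-albedo: g' = 0.7313, ΔT' = 2.48/(1−0.7313) = 9.2296 °C.
Change = 9.2296 − 12.3199 = -3.09 °C.

-3.09 °C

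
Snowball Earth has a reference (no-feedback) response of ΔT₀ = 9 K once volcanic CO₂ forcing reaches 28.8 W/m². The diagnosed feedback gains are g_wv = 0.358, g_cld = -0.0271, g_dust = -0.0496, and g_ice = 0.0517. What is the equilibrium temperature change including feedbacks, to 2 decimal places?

Total gain g = 0.358 − 0.0271 − 0.0496 + 0.0517 = 0.333.
Amplification A = 1/(1 − 0.333) = 1.499.
ΔT = 9 × 1.499 = 13.49 K.

13.49 K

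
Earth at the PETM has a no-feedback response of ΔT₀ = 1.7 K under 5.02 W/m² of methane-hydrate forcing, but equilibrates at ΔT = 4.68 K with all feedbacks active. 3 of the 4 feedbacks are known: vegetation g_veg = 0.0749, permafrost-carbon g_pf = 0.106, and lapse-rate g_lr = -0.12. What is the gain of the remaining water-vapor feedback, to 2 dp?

0.58

Amplification A = ΔT/ΔT₀ = 4.68/1.7 = 2.753.
Total gain g = 1 − 1/A = 1 − 1/2.753 = 0.6368.
Known gains sum to 0.0749 + 0.106 − 0.12 = 0.0609.
g_wv = 0.6368 − 0.0609 = 0.58.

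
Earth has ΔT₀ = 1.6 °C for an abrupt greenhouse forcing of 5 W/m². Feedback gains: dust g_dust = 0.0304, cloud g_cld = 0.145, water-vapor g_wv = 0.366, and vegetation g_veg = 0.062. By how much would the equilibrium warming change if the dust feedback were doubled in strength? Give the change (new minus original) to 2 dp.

0.33 °C

Original: g = 0.6034, ΔT = 1.6/(1−0.6034) = 4.0343 °C.
With doubled dust: g' = 0.6338, ΔT' = 1.6/(1−0.6338) = 4.3692 °C.
Change = 4.3692 − 4.0343 = 0.33 °C.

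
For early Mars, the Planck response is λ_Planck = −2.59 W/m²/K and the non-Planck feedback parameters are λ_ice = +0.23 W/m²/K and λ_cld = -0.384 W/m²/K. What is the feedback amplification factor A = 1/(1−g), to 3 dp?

Convert to gains: g_ice = 0.23/2.59 = 0.0888; g_cld = -0.384/2.59 = -0.1483.
Total gain g = -0.0595.
A = 1/(1 + 0.0595) = 0.944.

0.944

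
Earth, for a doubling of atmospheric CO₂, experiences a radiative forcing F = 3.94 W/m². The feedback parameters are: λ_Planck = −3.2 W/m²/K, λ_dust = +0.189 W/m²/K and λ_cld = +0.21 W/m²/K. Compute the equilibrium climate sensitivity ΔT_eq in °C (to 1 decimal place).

1.4 °C

Net feedback parameter λ = (−3.2) + (+0.189) + (+0.21) = -2.801 W/m²/K.
ΔT = −F/λ = −3.94/(-2.801) = 1.4 °C.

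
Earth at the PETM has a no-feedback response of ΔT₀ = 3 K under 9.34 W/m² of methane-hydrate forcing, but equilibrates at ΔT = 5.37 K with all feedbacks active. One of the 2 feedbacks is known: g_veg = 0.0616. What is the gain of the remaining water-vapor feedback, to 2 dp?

Amplification A = ΔT/ΔT₀ = 5.37/3 = 1.79.
Total gain g = 1 − 1/A = 1 − 1/1.79 = 0.4413.
The known gain is 0.0616.
g_wv = 0.4413 − 0.0616 = 0.38.

0.38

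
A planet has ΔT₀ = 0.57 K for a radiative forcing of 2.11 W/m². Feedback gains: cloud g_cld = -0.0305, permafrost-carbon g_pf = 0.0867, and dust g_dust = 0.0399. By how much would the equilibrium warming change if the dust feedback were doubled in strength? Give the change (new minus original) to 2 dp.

0.03 K

Original: g = 0.0961, ΔT = 0.57/(1−0.0961) = 0.6306 K.
With doubled dust: g' = 0.136, ΔT' = 0.57/(1−0.136) = 0.6597 K.
Change = 0.6597 − 0.6306 = 0.03 K.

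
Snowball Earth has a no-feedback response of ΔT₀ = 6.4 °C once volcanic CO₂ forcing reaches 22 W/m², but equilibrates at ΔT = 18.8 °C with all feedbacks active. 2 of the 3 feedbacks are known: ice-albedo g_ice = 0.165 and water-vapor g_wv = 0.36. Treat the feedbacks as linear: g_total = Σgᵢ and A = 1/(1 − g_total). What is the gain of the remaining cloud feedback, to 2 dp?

Amplification A = ΔT/ΔT₀ = 18.8/6.4 = 2.938.
Total gain g = 1 − 1/A = 1 − 1/2.938 = 0.6596.
Known gains sum to 0.165 + 0.36 = 0.525.
g_cld = 0.6596 − 0.525 = 0.13.

0.13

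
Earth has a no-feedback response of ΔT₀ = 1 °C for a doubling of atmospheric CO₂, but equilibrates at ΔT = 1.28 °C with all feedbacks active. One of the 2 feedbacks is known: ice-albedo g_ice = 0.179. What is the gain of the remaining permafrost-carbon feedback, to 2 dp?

Amplification A = ΔT/ΔT₀ = 1.28/1 = 1.28.
Total gain g = 1 − 1/A = 1 − 1/1.28 = 0.2188.
The known gain is 0.179.
g_pf = 0.2188 − 0.179 = 0.04.

0.04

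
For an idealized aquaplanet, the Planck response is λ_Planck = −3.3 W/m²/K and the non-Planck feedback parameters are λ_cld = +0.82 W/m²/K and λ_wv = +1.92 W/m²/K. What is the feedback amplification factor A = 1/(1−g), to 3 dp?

5.893

Convert to gains: g_cld = 0.82/3.3 = 0.2485; g_wv = 1.92/3.3 = 0.5818.
Total gain g = 0.8303.
A = 1/(1 − 0.8303) = 5.893.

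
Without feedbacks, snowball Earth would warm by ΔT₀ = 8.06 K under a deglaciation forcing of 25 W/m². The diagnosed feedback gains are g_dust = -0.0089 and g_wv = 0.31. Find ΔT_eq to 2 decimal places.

Total gain g = -0.0089 + 0.31 = 0.3011.
Amplification A = 1/(1 − 0.3011) = 1.431.
ΔT = 8.06 × 1.431 = 11.53 K.

11.53 K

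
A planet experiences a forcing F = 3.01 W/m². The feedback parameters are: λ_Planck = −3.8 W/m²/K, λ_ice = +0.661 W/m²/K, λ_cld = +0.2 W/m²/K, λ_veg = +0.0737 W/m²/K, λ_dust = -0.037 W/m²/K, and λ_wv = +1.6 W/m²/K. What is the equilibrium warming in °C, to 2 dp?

Net feedback parameter λ = (−3.8) + (+0.661) + (+0.2) + (+0.0737) + (-0.037) + (+1.6) = -1.3023 W/m²/K.
ΔT = −F/λ = −3.01/(-1.3023) = 2.31 °C.

2.31 °C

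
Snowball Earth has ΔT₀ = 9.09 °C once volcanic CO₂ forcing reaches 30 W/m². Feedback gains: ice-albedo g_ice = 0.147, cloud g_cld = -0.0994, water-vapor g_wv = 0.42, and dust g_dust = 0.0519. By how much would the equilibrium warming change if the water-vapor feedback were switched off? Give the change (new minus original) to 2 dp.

Original: g = 0.5195, ΔT = 9.09/(1−0.5195) = 18.9178 °C.
Without water-vapor: g' = 0.0995, ΔT' = 9.09/(1−0.0995) = 10.0944 °C.
Change = 10.0944 − 18.9178 = -8.82 °C.

-8.82 °C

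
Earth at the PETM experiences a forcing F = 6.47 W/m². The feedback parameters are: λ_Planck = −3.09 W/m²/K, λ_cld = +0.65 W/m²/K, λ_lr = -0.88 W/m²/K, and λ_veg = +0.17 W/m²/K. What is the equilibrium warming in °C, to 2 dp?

2.05 °C

Net feedback parameter λ = (−3.09) + (+0.65) + (-0.88) + (+0.17) = -3.15 W/m²/K.
ΔT = −F/λ = −6.47/(-3.15) = 2.05 °C.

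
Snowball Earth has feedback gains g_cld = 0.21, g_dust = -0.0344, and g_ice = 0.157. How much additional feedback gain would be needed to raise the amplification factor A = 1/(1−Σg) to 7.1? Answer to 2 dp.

0.53

Current total gain = 0.3326.
Target gain for A = 7.1: g* = 1 − 1/7.1 = 0.8592.
Additional gain needed = 0.8592 − 0.3326 = 0.53.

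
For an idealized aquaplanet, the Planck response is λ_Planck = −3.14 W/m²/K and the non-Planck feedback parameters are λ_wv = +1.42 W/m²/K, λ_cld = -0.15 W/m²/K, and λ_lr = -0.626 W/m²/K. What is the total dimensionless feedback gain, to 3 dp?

0.205

Convert to gains: g_wv = 1.42/3.14 = 0.4522; g_cld = -0.15/3.14 = -0.04777; g_lr = -0.626/3.14 = -0.1994.
Total gain g = 0.20503.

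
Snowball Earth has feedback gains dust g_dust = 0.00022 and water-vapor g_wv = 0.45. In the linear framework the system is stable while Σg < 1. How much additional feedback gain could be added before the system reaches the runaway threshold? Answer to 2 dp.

Current total gain = 0.00022 + 0.45 = 0.45022.
Margin to runaway = 1 − 0.45022 = 0.55.

0.55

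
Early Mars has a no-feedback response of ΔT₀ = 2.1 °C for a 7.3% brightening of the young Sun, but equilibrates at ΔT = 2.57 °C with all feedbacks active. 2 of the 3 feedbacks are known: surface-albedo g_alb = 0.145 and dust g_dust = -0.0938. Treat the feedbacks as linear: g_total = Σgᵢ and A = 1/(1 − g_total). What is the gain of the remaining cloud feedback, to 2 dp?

0.13

Amplification A = ΔT/ΔT₀ = 2.57/2.1 = 1.224.
Total gain g = 1 − 1/A = 1 − 1/1.224 = 0.183.
Known gains sum to 0.145 − 0.0938 = 0.0512.
g_cld = 0.183 − 0.0512 = 0.13.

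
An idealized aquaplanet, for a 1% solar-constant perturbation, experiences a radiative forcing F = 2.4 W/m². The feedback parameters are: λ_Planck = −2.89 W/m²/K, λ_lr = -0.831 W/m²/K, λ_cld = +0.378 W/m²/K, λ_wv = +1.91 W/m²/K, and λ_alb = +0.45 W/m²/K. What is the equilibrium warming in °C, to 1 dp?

Net feedback parameter λ = (−2.89) + (-0.831) + (+0.378) + (+1.91) + (+0.45) = -0.983 W/m²/K.
ΔT = −F/λ = −2.4/(-0.983) = 2.4 °C.

2.4 °C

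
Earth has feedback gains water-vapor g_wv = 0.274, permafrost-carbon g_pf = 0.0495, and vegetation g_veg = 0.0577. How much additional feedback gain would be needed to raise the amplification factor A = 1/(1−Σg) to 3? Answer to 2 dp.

Current total gain = 0.3812.
Target gain for A = 3: g* = 1 − 1/3 = 0.6667.
Additional gain needed = 0.6667 − 0.3812 = 0.29.

0.29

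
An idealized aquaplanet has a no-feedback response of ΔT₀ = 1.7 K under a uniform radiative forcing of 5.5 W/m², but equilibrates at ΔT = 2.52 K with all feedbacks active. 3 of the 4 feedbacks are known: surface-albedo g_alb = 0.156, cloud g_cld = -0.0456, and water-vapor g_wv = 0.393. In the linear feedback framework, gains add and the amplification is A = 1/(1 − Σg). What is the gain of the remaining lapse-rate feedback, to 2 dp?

-0.18

Amplification A = ΔT/ΔT₀ = 2.52/1.7 = 1.482.
Total gain g = 1 − 1/A = 1 − 1/1.482 = 0.3252.
Known gains sum to 0.156 − 0.0456 + 0.393 = 0.5034.
g_lr = 0.3252 − 0.5034 = -0.18.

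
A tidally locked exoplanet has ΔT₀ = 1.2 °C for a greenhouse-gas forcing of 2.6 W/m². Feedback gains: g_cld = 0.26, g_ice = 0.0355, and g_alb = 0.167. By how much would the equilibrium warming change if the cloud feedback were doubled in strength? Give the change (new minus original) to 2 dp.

2.09 °C

Original: g = 0.4625, ΔT = 1.2/(1−0.4625) = 2.2326 °C.
With doubled cloud: g' = 0.7225, ΔT' = 1.2/(1−0.7225) = 4.3243 °C.
Change = 4.3243 − 2.2326 = 2.09 °C.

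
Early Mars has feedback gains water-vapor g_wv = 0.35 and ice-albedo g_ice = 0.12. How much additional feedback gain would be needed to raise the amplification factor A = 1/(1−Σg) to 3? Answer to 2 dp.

Current total gain = 0.47.
Target gain for A = 3: g* = 1 − 1/3 = 0.6667.
Additional gain needed = 0.6667 − 0.47 = 0.20.

0.20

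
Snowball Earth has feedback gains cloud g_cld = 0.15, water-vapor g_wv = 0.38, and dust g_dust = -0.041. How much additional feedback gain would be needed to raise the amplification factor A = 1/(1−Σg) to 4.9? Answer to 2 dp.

Current total gain = 0.489.
Target gain for A = 4.9: g* = 1 − 1/4.9 = 0.7959.
Additional gain needed = 0.7959 − 0.489 = 0.31.

0.31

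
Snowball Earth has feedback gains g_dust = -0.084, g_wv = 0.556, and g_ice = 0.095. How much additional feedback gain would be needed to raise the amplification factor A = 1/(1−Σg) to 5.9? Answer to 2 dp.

Current total gain = 0.567.
Target gain for A = 5.9: g* = 1 − 1/5.9 = 0.8305.
Additional gain needed = 0.8305 − 0.567 = 0.26.

0.26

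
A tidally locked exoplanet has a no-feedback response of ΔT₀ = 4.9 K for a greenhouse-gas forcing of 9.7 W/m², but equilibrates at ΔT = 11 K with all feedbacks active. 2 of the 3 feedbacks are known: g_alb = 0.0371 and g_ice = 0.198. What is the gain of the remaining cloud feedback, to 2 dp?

Amplification A = ΔT/ΔT₀ = 11/4.9 = 2.245.
Total gain g = 1 − 1/A = 1 − 1/2.245 = 0.5546.
Known gains sum to 0.0371 + 0.198 = 0.2351.
g_cld = 0.5546 − 0.2351 = 0.32.

0.32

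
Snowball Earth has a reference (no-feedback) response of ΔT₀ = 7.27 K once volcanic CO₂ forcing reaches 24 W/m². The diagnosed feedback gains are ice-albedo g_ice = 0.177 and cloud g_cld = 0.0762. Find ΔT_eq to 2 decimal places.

9.73 K

Total gain g = 0.177 + 0.0762 = 0.2532.
Amplification A = 1/(1 − 0.2532) = 1.339.
ΔT = 7.27 × 1.339 = 9.73 K.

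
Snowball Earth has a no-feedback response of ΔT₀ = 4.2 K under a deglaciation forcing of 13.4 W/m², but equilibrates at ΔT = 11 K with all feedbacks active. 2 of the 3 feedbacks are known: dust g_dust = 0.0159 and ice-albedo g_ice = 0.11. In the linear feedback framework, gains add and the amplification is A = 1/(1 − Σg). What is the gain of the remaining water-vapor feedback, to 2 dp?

0.49

Amplification A = ΔT/ΔT₀ = 11/4.2 = 2.619.
Total gain g = 1 − 1/A = 1 − 1/2.619 = 0.6182.
Known gains sum to 0.0159 + 0.11 = 0.1259.
g_wv = 0.6182 − 0.1259 = 0.49.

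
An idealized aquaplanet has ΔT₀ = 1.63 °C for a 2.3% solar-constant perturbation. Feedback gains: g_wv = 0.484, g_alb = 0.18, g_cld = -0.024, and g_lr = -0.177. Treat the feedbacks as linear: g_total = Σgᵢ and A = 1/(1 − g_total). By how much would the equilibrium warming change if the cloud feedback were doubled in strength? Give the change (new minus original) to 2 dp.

-0.13 °C

Original: g = 0.463, ΔT = 1.63/(1−0.463) = 3.0354 °C.
With doubled cloud: g' = 0.439, ΔT' = 1.63/(1−0.439) = 2.9055 °C.
Change = 2.9055 − 3.0354 = -0.13 °C.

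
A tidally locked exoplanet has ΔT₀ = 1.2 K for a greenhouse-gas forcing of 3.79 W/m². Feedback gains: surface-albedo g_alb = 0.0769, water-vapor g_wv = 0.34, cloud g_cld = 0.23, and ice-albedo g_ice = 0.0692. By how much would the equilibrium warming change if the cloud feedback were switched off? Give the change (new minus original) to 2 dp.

-1.89 K

Original: g = 0.7161, ΔT = 1.2/(1−0.7161) = 4.2268 K.
Without cloud: g' = 0.4861, ΔT' = 1.2/(1−0.4861) = 2.3351 K.
Change = 2.3351 − 4.2268 = -1.89 K.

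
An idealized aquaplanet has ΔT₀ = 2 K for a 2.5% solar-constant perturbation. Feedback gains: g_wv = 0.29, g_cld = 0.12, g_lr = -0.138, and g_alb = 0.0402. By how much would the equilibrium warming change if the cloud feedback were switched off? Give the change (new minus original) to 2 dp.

-0.43 K

Original: g = 0.3122, ΔT = 2/(1−0.3122) = 2.9078 K.
Without cloud: g' = 0.1922, ΔT' = 2/(1−0.1922) = 2.4759 K.
Change = 2.4759 − 2.9078 = -0.43 K.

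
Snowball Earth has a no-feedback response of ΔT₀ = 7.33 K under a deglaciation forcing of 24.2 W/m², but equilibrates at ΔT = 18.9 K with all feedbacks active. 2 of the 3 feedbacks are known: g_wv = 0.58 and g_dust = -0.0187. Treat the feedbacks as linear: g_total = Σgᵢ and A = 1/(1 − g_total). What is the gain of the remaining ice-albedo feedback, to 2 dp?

Amplification A = ΔT/ΔT₀ = 18.9/7.33 = 2.578.
Total gain g = 1 − 1/A = 1 − 1/2.578 = 0.6121.
Known gains sum to 0.58 − 0.0187 = 0.5613.
g_ice = 0.6121 − 0.5613 = 0.05.

0.05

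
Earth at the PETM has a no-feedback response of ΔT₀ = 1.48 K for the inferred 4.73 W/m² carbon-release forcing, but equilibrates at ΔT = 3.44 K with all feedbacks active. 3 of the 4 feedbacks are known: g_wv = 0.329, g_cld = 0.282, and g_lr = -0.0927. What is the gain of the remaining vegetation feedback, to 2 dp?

Amplification A = ΔT/ΔT₀ = 3.44/1.48 = 2.324.
Total gain g = 1 − 1/A = 1 − 1/2.324 = 0.5697.
Known gains sum to 0.329 + 0.282 − 0.0927 = 0.5183.
g_veg = 0.5697 − 0.5183 = 0.05.

0.05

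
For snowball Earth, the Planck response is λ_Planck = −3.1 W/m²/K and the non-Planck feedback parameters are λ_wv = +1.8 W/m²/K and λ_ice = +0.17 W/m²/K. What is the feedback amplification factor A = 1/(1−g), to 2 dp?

Convert to gains: g_wv = 1.8/3.1 = 0.5806; g_ice = 0.17/3.1 = 0.05484.
Total gain g = 0.63544.
A = 1/(1 − 0.63544) = 2.74.

2.74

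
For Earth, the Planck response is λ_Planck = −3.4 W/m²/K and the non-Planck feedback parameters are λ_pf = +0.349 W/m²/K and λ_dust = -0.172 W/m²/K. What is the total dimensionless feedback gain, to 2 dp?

Convert to gains: g_pf = 0.349/3.4 = 0.1026; g_dust = -0.172/3.4 = -0.05059.
Total gain g = 0.05201.

0.05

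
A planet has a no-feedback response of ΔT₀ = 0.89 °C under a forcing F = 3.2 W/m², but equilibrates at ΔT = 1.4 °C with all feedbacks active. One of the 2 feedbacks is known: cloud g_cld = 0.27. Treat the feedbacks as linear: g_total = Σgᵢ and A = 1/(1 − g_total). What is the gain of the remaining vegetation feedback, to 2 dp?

Amplification A = ΔT/ΔT₀ = 1.4/0.89 = 1.573.
Total gain g = 1 − 1/A = 1 − 1/1.573 = 0.3643.
The known gain is 0.27.
g_veg = 0.3643 − 0.27 = 0.09.

0.09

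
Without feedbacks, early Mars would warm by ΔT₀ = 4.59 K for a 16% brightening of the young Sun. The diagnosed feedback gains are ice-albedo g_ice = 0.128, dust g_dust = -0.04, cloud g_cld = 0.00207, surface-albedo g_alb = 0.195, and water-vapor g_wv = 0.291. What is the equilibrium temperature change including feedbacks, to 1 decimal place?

10.8 K

Total gain g = 0.128 − 0.04 + 0.00207 + 0.195 + 0.291 = 0.57607.
Amplification A = 1/(1 − 0.57607) = 2.359.
ΔT = 4.59 × 2.359 = 10.8 K.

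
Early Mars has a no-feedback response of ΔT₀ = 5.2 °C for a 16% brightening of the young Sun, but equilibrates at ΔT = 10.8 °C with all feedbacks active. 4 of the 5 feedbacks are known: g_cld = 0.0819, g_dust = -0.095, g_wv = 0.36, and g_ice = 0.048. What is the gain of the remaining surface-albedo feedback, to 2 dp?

Amplification A = ΔT/ΔT₀ = 10.8/5.2 = 2.077.
Total gain g = 1 − 1/A = 1 − 1/2.077 = 0.5185.
Known gains sum to 0.0819 − 0.095 + 0.36 + 0.048 = 0.3949.
g_alb = 0.5185 − 0.3949 = 0.12.

0.12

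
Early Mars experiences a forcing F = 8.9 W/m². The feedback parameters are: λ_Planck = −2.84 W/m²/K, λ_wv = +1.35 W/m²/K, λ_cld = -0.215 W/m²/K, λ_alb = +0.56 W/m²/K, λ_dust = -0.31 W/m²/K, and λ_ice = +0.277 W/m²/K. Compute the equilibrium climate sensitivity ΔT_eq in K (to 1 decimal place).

Net feedback parameter λ = (−2.84) + (+1.35) + (-0.215) + (+0.56) + (-0.31) + (+0.277) = -1.178 W/m²/K.
ΔT = −F/λ = −8.9/(-1.178) = 7.6 K.

7.6 K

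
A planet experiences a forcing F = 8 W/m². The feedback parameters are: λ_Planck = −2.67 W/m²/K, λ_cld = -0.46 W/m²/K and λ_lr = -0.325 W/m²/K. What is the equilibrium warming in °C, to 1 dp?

Net feedback parameter λ = (−2.67) + (-0.46) + (-0.325) = -3.455 W/m²/K.
ΔT = −F/λ = −8/(-3.455) = 2.3 °C.

2.3 °C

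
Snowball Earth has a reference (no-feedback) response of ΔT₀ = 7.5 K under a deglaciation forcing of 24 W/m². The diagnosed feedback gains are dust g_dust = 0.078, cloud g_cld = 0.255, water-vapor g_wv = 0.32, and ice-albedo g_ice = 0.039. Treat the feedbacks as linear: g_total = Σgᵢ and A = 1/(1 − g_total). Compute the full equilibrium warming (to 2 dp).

Total gain g = 0.078 + 0.255 + 0.32 + 0.039 = 0.692.
Amplification A = 1/(1 − 0.692) = 3.247.
ΔT = 7.5 × 3.247 = 24.35 K.

24.35 K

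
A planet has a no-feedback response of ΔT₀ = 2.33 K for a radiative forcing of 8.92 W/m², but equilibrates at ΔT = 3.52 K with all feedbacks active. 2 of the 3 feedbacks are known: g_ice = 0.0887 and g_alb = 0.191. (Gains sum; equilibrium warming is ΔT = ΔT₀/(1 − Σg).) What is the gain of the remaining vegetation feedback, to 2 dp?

Amplification A = ΔT/ΔT₀ = 3.52/2.33 = 1.511.
Total gain g = 1 − 1/A = 1 − 1/1.511 = 0.3382.
Known gains sum to 0.0887 + 0.191 = 0.2797.
g_veg = 0.3382 − 0.2797 = 0.06.

0.06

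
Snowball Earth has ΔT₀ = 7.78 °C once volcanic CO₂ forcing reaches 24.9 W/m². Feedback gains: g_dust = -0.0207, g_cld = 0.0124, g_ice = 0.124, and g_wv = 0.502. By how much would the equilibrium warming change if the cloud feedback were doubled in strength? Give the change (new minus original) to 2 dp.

0.68 °C

Original: g = 0.6177, ΔT = 7.78/(1−0.6177) = 20.3505 °C.
With doubled cloud: g' = 0.6301, ΔT' = 7.78/(1−0.6301) = 21.0327 °C.
Change = 21.0327 − 20.3505 = 0.68 °C.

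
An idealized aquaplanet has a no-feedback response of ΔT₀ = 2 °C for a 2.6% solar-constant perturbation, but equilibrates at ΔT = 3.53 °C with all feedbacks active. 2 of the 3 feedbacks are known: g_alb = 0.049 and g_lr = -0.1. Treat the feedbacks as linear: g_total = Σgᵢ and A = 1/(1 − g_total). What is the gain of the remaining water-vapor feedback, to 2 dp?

Amplification A = ΔT/ΔT₀ = 3.53/2 = 1.765.
Total gain g = 1 − 1/A = 1 − 1/1.765 = 0.4334.
Known gains sum to 0.049 − 0.1 = -0.051.
g_wv = 0.4334 + 0.051 = 0.48.

0.48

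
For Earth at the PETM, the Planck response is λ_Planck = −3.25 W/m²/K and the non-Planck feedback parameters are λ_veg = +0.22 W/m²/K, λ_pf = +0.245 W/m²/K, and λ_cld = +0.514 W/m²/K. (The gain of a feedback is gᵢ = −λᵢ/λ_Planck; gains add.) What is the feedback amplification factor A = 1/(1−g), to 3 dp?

Convert to gains: g_veg = 0.22/3.25 = 0.06769; g_pf = 0.245/3.25 = 0.07538; g_cld = 0.514/3.25 = 0.1582.
Total gain g = 0.30127.
A = 1/(1 − 0.30127) = 1.431.

1.431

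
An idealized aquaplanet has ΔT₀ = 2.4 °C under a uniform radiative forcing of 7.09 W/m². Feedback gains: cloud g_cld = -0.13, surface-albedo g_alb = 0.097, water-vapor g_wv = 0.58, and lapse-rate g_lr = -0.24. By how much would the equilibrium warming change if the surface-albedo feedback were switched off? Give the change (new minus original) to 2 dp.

-0.43 °C

Original: g = 0.307, ΔT = 2.4/(1−0.307) = 3.4632 °C.
Without surface-albedo: g' = 0.21, ΔT' = 2.4/(1−0.21) = 3.0380 °C.
Change = 3.0380 − 3.4632 = -0.43 °C.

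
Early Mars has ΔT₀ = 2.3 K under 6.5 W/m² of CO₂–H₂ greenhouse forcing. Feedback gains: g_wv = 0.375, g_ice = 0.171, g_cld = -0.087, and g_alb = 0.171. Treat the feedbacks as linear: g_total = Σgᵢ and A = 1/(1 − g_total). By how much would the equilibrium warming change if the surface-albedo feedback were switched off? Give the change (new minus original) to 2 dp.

Original: g = 0.63, ΔT = 2.3/(1−0.63) = 6.2162 K.
Without surface-albedo: g' = 0.459, ΔT' = 2.3/(1−0.459) = 4.2514 K.
Change = 4.2514 − 6.2162 = -1.96 K.

-1.96 K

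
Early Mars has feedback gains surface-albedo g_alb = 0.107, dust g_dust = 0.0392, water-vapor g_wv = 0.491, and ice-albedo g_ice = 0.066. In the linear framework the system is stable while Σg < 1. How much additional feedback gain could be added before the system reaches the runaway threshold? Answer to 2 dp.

0.30

Current total gain = 0.107 + 0.0392 + 0.491 + 0.066 = 0.7032.
Margin to runaway = 1 − 0.7032 = 0.30.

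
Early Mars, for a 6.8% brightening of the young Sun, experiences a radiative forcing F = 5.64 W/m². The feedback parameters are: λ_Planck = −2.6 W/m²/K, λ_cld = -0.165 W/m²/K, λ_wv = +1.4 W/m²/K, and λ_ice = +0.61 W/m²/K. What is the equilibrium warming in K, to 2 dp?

Net feedback parameter λ = (−2.6) + (-0.165) + (+1.4) + (+0.61) = -0.755 W/m²/K.
ΔT = −F/λ = −5.64/(-0.755) = 7.47 K.

7.47 K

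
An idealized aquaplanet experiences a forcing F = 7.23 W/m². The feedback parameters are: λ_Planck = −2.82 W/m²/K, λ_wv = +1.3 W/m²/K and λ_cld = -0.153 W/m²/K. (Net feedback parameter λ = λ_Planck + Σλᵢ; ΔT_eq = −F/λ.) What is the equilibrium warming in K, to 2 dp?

Net feedback parameter λ = (−2.82) + (+1.3) + (-0.153) = -1.673 W/m²/K.
ΔT = −F/λ = −7.23/(-1.673) = 4.32 K.

4.32 K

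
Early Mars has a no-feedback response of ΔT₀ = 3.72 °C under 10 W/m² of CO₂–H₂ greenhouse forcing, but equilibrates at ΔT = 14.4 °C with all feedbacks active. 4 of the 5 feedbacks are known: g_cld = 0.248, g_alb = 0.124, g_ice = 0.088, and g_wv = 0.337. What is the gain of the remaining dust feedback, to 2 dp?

Amplification A = ΔT/ΔT₀ = 14.4/3.72 = 3.871.
Total gain g = 1 − 1/A = 1 − 1/3.871 = 0.7417.
Known gains sum to 0.248 + 0.124 + 0.088 + 0.337 = 0.797.
g_dust = 0.7417 − 0.797 = -0.06.

-0.06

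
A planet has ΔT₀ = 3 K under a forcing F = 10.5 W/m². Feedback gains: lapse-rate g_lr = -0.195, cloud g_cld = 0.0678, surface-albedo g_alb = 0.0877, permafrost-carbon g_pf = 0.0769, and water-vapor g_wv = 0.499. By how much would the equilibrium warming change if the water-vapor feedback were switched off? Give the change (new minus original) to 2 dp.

Original: g = 0.5364, ΔT = 3/(1−0.5364) = 6.4711 K.
Without water-vapor: g' = 0.0374, ΔT' = 3/(1−0.0374) = 3.1166 K.
Change = 3.1166 − 6.4711 = -3.35 K.

-3.35 K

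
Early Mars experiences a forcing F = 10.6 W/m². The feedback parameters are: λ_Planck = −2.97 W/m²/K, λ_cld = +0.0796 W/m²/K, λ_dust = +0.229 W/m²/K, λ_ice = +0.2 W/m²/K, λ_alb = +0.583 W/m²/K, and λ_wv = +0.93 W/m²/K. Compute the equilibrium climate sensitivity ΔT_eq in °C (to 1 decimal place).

Net feedback parameter λ = (−2.97) + (+0.0796) + (+0.229) + (+0.2) + (+0.583) + (+0.93) = -0.9484 W/m²/K.
ΔT = −F/λ = −10.6/(-0.9484) = 11.2 °C.

11.2 °C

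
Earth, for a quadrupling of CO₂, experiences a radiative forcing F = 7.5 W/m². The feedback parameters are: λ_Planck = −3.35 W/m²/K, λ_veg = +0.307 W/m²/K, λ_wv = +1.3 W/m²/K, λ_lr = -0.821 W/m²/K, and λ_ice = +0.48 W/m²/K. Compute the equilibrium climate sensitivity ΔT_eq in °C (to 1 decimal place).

Net feedback parameter λ = (−3.35) + (+0.307) + (+1.3) + (-0.821) + (+0.48) = -2.084 W/m²/K.
ΔT = −F/λ = −7.5/(-2.084) = 3.6 °C.

3.6 °C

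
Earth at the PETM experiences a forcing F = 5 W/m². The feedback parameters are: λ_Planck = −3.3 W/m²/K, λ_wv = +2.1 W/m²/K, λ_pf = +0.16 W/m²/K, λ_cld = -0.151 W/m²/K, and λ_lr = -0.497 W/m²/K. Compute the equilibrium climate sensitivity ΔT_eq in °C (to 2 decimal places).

2.96 °C

Net feedback parameter λ = (−3.3) + (+2.1) + (+0.16) + (-0.151) + (-0.497) = -1.688 W/m²/K.
ΔT = −F/λ = −5/(-1.688) = 2.96 °C.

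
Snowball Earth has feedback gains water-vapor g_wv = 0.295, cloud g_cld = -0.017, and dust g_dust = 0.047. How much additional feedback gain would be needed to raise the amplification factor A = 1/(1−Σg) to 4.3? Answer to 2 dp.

0.44

Current total gain = 0.325.
Target gain for A = 4.3: g* = 1 − 1/4.3 = 0.7674.
Additional gain needed = 0.7674 − 0.325 = 0.44.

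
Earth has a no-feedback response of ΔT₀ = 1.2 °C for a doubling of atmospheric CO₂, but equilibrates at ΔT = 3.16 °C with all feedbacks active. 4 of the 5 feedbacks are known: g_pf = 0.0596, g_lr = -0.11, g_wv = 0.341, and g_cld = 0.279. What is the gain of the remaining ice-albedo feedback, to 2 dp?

0.05

Amplification A = ΔT/ΔT₀ = 3.16/1.2 = 2.633.
Total gain g = 1 − 1/A = 1 − 1/2.633 = 0.6202.
Known gains sum to 0.0596 − 0.11 + 0.341 + 0.279 = 0.5696.
g_ice = 0.6202 − 0.5696 = 0.05.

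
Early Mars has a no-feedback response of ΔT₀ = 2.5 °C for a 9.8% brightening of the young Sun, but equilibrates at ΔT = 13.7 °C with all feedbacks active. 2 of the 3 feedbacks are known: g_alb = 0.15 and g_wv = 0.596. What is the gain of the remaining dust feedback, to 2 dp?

Amplification A = ΔT/ΔT₀ = 13.7/2.5 = 5.48.
Total gain g = 1 − 1/A = 1 − 1/5.48 = 0.8175.
Known gains sum to 0.15 + 0.596 = 0.746.
g_dust = 0.8175 − 0.746 = 0.07.

0.07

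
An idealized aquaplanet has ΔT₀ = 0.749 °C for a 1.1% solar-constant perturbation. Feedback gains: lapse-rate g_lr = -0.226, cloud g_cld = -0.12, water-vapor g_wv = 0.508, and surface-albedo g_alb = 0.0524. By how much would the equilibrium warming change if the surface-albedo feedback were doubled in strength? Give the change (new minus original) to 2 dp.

0.07 °C

Original: g = 0.2144, ΔT = 0.749/(1−0.2144) = 0.9534 °C.
With doubled surface-albedo: g' = 0.2668, ΔT' = 0.749/(1−0.2668) = 1.0215 °C.
Change = 1.0215 − 0.9534 = 0.07 °C.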